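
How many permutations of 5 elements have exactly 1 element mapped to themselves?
Choose the 1 fixed point C(5,1) = 5, derange the rest: !4 = Σ_{j=0}^{4} (-1)^j·4!/j! = 24 - 24 + 12 - 4 + 1 = 9. Product = 5 × 9 = 45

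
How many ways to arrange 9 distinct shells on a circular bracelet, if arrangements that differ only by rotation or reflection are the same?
(9-1)!/2 = 40320/2 = 20160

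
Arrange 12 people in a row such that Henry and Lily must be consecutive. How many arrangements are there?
Treat the 2 as one block: (12-2+1)! × 2! = 39916800 × 2 = 79833600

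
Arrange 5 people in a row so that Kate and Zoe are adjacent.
Treat as block: (5-1)! × 2! = 24 × 2 = 48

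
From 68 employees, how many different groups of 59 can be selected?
C(68,59) = 68!/(59!×9!) = 49280065120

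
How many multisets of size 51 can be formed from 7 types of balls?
C(51+7-1, 7-1) = C(57, 6) = 36288252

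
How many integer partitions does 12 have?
Pentagonal recurrence p(n) = p(n-1) + p(n-2) - p(n-5) - p(n-7) + p(n-12) + p(n-15) - ... gives p(0..11) = 1, 1, 2, 3, 5, 7, 11, 15, 22, 30, 42, 56. p(12) = p(11) + p(10) - p(7) - p(5) + p(0) = 56 + 42 - 15 - 7 + 1 = 77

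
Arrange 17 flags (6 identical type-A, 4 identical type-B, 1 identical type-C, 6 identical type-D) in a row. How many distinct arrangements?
17! / (6! × 4! × 1! × 6!) = 28588560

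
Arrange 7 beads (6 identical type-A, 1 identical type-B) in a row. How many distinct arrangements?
7! / (6! × 1!) = 7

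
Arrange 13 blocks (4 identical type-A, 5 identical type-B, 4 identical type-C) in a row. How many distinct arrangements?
13! / (4! × 5! × 4!) = 90090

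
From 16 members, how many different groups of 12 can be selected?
C(16,12) = 16!/(12!×4!) = 1820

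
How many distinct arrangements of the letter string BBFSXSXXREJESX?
14! / (1! × 1! × 1! × 3! × 2! × 2! × 4!) = 151351200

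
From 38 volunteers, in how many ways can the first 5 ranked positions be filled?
P(38,5) = 38!/(38-5)! = 60233040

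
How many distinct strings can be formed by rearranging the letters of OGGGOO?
6! / (3! × 3!) = 20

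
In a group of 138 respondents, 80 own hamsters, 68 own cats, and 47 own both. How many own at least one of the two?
|A∪B| = |A| + |B| - |A∩B| = 80 + 68 - 47 = 101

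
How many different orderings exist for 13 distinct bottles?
13! = 6227020800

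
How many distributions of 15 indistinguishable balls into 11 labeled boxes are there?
C(15+11-1, 11-1) = C(25, 10) = 3268760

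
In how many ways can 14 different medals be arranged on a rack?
14! = 87178291200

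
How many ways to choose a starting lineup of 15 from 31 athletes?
C(31,15) = 31!/(15!×16!) = 300540195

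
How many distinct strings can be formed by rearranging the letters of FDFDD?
5! / (2! × 3!) = 10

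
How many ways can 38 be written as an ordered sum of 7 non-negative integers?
C(38+7-1, 7-1) = C(44, 6) = 7059052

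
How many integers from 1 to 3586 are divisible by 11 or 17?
⌊3586/11⌋ + ⌊3586/17⌋ - ⌊3586/187⌋ = 326 + 210 - 19 = 517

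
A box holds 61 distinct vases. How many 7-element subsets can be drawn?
C(61,7) = 61!/(7!×54!) = 436270780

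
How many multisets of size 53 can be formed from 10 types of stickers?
C(53+10-1, 10-1) = C(62, 9) = 20286591270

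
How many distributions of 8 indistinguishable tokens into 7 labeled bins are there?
C(8+7-1, 7-1) = C(14, 6) = 3003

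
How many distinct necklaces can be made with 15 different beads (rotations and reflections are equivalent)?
(15-1)!/2 = 87178291200/2 = 43589145600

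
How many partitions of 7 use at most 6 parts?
By conjugation, equals partitions of 7 into parts ≤ 6. Let r_j(i) = number of partitions of i into parts ≤ j, for i = 0..7. r_1(i) = 1 for all i; r_j(i) = r_{j-1}(i) + r_j(i-j). Rows j = 2..6: ≤2: 1 1 2 2 3 3 4 4; ≤3: 1 1 2 3 4 5 7 8; ≤4: 1 1 2 3 5 6 9 11; ≤5: 1 1 2 3 5 7 10 13; ≤6: 1 1 2 3 5 7 11 14. r_6(7) = 14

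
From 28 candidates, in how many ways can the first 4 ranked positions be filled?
P(28,4) = 28!/(28-4)! = 491400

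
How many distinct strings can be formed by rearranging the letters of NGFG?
4! / (1! × 2! × 1!) = 12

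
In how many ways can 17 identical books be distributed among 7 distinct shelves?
C(17+7-1, 7-1) = C(23, 6) = 100947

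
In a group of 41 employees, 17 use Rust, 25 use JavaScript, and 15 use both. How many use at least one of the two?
|A∪B| = |A| + |B| - |A∩B| = 17 + 25 - 15 = 27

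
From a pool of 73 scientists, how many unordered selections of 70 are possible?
C(73,70) = 73!/(70!×3!) = 62196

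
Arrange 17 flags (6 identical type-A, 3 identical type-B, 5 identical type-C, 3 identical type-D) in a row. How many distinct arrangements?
17! / (6! × 3! × 5! × 3!) = 114354240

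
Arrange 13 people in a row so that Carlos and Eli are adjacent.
Treat as block: (13-1)! × 2! = 479001600 × 2 = 958003200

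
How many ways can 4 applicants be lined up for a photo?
4! = 24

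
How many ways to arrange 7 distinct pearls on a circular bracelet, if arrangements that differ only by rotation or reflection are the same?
(7-1)!/2 = 720/2 = 360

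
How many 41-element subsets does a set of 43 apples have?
C(43,41) = 43!/(41!×2!) = 903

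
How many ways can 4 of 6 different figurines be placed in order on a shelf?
P(6,4) = 6!/(6-4)! = 360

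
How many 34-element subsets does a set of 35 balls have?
C(35,34) = 35!/(34!×1!) = 35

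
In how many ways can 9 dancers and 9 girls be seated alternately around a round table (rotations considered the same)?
Fix one of the dancers: (9-1)! ways for the remaining dancers, × 9! ways for the girls = 40320 × 362880 = 14631321600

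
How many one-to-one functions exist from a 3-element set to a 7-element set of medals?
P(7,3) = 7!/(7-3)! = 210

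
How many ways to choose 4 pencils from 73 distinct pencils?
C(73,4) = 73!/(4!×69!) = 1088430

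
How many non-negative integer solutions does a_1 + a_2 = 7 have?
C(7+2-1, 2-1) = C(8, 1) = 8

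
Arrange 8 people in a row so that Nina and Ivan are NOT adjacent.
Total - adjacent = 8! - (8-1)!×2 = 40320 - 10080 = 30240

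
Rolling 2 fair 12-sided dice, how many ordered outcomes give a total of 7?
Coefficient of x^7 in (x + x² + ... + x^12)^2. By inclusion-exclusion on dice exceeding 12: Σ_j (-1)^j C(2,j)·C(7-1-12j, 1) = C(2,0)·C(6,1) = 1·6 = 6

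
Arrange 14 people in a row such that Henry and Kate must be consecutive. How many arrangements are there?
Treat the 2 as one block: (14-2+1)! × 2! = 6227020800 × 2 = 12454041600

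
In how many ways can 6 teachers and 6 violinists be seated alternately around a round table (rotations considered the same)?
Fix one of the teachers: (6-1)! ways for the remaining teachers, × 6! ways for the violinists = 120 × 720 = 86400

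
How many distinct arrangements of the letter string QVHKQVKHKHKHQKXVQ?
17! / (3! × 5! × 1! × 4! × 4!) = 857656800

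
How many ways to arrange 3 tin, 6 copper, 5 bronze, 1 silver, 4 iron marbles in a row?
19! / (3! × 6! × 5! × 1! × 4!) = 9777287520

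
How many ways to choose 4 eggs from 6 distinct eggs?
C(6,4) = 6!/(4!×2!) = 15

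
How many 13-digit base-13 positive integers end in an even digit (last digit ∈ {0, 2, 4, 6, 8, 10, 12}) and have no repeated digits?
Last∈{0,2,4,6,8,10,12}. Last=0: 479001600. Last nonzero: 6×11×P(11,11) = 2634508800. Total = 3113510400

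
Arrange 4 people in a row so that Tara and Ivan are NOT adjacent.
Total - adjacent = 4! - (4-1)!×2 = 24 - 12 = 12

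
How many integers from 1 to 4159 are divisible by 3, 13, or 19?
⌊4159/3⌋+⌊4159/13⌋+⌊4159/19⌋ - ⌊4159/39⌋-⌊4159/57⌋-⌊4159/247⌋ + ⌊4159/741⌋ = 1386+319+218 - 106-72-16 + 5 = 1734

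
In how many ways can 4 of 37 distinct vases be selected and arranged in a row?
P(37,4) = 37!/(37-4)! = 1585080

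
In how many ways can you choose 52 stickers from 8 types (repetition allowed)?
C(52+8-1, 8-1) = C(59, 7) = 341149446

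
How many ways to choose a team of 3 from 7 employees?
C(7,3) = 7!/(3!×4!) = 35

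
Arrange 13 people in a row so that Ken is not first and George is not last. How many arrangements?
By inclusion-exclusion: 13! - 2×(13-1)! + (13-2)! = 6227020800 - 958003200 + 39916800 = 5308934400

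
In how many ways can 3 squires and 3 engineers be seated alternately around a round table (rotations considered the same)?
Fix one of the squires: (3-1)! ways for the remaining squires, × 3! ways for the engineers = 2 × 6 = 12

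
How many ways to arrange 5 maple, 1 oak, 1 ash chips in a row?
7! / (5! × 1! × 1!) = 42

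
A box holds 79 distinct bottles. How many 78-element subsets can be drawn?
C(79,78) = 79!/(78!×1!) = 79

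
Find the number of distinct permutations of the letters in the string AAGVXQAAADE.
11! / (1! × 1! × 1! × 1! × 1! × 5! × 1!) = 332640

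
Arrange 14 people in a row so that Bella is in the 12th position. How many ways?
Fix one position: (14-1)! = 6227020800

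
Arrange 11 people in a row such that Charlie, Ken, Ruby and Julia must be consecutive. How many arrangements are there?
Treat the 4 as one block: (11-4+1)! × 4! = 40320 × 24 = 967680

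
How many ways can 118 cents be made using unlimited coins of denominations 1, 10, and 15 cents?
Coefficient of x^118 in 1/(1-x^1) · 1/(1-x^10) · 1/(1-x^15). Case on j = number of 15-cent coins (j = 0..7); remainder r = 118 - 15j is made from {1,10} in ⌊r/10⌋+1 ways. r = 118, 103, 88, 73, 58, 43, 28, 13 → 12 + 11 + 9 + 8 + 6 + 5 + 3 + 2 = 56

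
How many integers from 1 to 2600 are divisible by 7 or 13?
⌊2600/7⌋ + ⌊2600/13⌋ - ⌊2600/91⌋ = 371 + 200 - 28 = 543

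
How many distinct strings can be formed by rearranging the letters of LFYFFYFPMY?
10! / (1! × 3! × 1! × 1! × 4!) = 25200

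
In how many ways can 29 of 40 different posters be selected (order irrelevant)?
C(40,29) = 40!/(29!×11!) = 2311801440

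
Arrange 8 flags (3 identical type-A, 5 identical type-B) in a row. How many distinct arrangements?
8! / (3! × 5!) = 56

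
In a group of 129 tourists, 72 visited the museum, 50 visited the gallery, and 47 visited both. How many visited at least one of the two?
|A∪B| = |A| + |B| - |A∩B| = 72 + 50 - 47 = 75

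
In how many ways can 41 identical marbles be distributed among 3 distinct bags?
C(41+3-1, 3-1) = C(43, 2) = 903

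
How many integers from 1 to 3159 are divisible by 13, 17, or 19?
⌊3159/13⌋+⌊3159/17⌋+⌊3159/19⌋ - ⌊3159/221⌋-⌊3159/247⌋-⌊3159/323⌋ + ⌊3159/4199⌋ = 243+185+166 - 14-12-9 + 0 = 559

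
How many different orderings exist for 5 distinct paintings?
5! = 120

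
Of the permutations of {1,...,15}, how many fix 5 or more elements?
Exactly j fixed points: C(15,j)·!(15-j); sum over j ≥ 5 (derangement numbers via !m = (m-1)·(!(m-1) + !(m-2)): !0..!10 = 1, 0, 1, 2, 9, 44, 265, 1854, 14833, 133496, 1334961). Σ_{j=5}^{15} C(15,j)·!(15-j) = C(15,5)·!10 + C(15,6)·!9 + C(15,7)·!8 + C(15,8)·!7 + C(15,9)·!6 + C(15,10)·!5 + C(15,11)·!4 + C(15,12)·!3 + C(15,13)·!2 + C(15,14)·!1 + C(15,15)·!0 = 3003·1334961 + 5005·133496 + 6435·14833 + 6435·1854 + 5005·265 + 3003·44 + 1365·9 + 455·2 + 105·1 + 15·0 + 1·1 = 4785887966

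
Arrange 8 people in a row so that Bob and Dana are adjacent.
Treat as block: (8-1)! × 2! = 5040 × 2 = 10080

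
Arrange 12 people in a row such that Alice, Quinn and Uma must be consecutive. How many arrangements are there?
Treat the 3 as one block: (12-3+1)! × 3! = 3628800 × 6 = 21772800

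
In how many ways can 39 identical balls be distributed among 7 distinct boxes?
C(39+7-1, 7-1) = C(45, 6) = 8145060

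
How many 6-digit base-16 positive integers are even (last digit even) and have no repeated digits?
Last∈{0,2,4,6,8,10,12,14}. Last=0: 360360. Last nonzero: 7×14×P(14,4) = 2354352. Total = 2714712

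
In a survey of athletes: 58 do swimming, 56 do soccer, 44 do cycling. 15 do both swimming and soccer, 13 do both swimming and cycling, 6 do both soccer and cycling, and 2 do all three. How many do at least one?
|A∪B∪C| = 58+56+44-15-13-6+2 = 126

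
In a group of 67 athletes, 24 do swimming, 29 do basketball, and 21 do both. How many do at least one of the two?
|A∪B| = |A| + |B| - |A∩B| = 24 + 29 - 21 = 32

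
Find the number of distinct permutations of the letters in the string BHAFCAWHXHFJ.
12! / (2! × 1! × 1! × 3! × 1! × 2! × 1! × 1!) = 19958400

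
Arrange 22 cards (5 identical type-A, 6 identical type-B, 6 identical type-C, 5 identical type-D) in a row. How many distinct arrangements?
22! / (5! × 6! × 6! × 5!) = 150570227808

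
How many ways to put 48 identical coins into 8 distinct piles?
C(48+8-1, 8-1) = C(55, 7) = 202927725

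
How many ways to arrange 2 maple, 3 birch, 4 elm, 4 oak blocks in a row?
13! / (2! × 3! × 4! × 4!) = 900900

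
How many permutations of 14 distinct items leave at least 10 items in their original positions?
Exactly j fixed points: C(14,j)·!(14-j); sum over j ≥ 10 (derangement numbers via !m = (m-1)·(!(m-1) + !(m-2)): !0..!4 = 1, 0, 1, 2, 9). Σ_{j=10}^{14} C(14,j)·!(14-j) = C(14,10)·!4 + C(14,11)·!3 + C(14,12)·!2 + C(14,13)·!1 + C(14,14)·!0 = 1001·9 + 364·2 + 91·1 + 14·0 + 1·1 = 9829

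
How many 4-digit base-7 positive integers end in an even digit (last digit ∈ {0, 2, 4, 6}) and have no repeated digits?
Last∈{0,2,4,6}. Last=0: 120. Last nonzero: 3×5×P(5,2) = 300. Total = 420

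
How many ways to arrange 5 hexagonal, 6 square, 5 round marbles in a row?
16! / (5! × 6! × 5!) = 2018016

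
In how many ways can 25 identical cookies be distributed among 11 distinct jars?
C(25+11-1, 11-1) = C(35, 10) = 183579396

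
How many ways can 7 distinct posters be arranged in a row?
7! = 5040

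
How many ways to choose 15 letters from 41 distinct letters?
C(41,15) = 41!/(15!×26!) = 63432274896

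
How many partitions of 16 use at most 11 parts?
By conjugation, equals partitions of 16 into parts ≤ 11. Let r_j(i) = number of partitions of i into parts ≤ j, for i = 0..16. r_1(i) = 1 for all i; r_j(i) = r_{j-1}(i) + r_j(i-j). Rows j = 2..11: ≤2: 1 1 2 2 3 3 4 4 5 5 6 6 7 7 8 8 9; ≤3: 1 1 2 3 4 5 7 8 10 12 14 16 19 21 24 27 30; ≤4: 1 1 2 3 5 6 9 11 15 18 23 27 34 39 47 54 64; ≤5: 1 1 2 3 5 7 10 13 18 23 30 37 47 57 70 84 101; ≤6: 1 1 2 3 5 7 11 14 20 26 35 44 58 71 90 110 136; ≤7: 1 1 2 3 5 7 11 15 21 28 38 49 65 82 105 131 164; ≤8: 1 1 2 3 5 7 11 15 22 29 40 52 70 89 116 146 186; ≤9: 1 1 2 3 5 7 11 15 22 30 41 54 73 94 123 157 201; ≤10: 1 1 2 3 5 7 11 15 22 30 42 55 75 97 128 164 212; ≤11: 1 1 2 3 5 7 11 15 22 30 42 56 76 99 131 169 219. r_11(16) = 219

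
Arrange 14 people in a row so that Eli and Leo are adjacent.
Treat as block: (14-1)! × 2! = 6227020800 × 2 = 12454041600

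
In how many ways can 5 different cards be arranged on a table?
5! = 120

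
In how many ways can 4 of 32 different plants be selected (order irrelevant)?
C(32,4) = 32!/(4!×28!) = 35960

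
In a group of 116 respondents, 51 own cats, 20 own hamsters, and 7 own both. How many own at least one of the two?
|A∪B| = |A| + |B| - |A∩B| = 51 + 20 - 7 = 64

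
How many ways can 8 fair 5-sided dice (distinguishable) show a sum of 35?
Coefficient of x^35 in (x + x² + ... + x^5)^8. By inclusion-exclusion on dice exceeding 5: Σ_j (-1)^j C(8,j)·C(35-1-5j, 7) = C(8,0)·C(34,7) - C(8,1)·C(29,7) + C(8,2)·C(24,7) - C(8,3)·C(19,7) + C(8,4)·C(14,7) - C(8,5)·C(9,7) = 1·5379616 - 8·1560780 + 28·346104 - 56·50388 + 70·3432 - 56·36 = 784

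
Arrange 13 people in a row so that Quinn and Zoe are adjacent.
Treat as block: (13-1)! × 2! = 479001600 × 2 = 958003200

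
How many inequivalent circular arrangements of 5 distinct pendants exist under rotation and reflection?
(5-1)!/2 = 24/2 = 12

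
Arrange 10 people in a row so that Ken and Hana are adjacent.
Treat as block: (10-1)! × 2! = 362880 × 2 = 725760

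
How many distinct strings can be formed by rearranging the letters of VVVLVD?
6! / (4! × 1! × 1!) = 30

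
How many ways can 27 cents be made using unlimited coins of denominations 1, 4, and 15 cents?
Coefficient of x^27 in 1/(1-x^1) · 1/(1-x^4) · 1/(1-x^15). Case on j = number of 15-cent coins (j = 0..1); remainder r = 27 - 15j is made from {1,4} in ⌊r/4⌋+1 ways. r = 27, 12 → 7 + 4 = 11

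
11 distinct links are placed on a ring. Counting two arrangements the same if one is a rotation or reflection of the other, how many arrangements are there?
(11-1)!/2 = 3628800/2 = 1814400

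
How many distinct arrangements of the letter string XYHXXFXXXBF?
11! / (1! × 1! × 1! × 2! × 6!) = 27720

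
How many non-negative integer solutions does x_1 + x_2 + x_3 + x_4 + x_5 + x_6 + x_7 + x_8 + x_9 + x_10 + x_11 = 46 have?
C(46+11-1, 11-1) = C(56, 10) = 35607051480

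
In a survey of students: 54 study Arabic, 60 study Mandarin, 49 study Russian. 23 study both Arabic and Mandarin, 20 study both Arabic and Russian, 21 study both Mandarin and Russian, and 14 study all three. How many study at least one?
|A∪B∪C| = 54+60+49-23-20-21+14 = 113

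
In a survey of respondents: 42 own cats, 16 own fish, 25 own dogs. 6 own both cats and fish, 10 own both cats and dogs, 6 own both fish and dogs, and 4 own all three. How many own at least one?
|A∪B∪C| = 42+16+25-6-10-6+4 = 65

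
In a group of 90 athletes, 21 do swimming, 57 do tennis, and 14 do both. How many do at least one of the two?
|A∪B| = |A| + |B| - |A∩B| = 21 + 57 - 14 = 64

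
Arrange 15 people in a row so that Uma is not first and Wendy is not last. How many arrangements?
By inclusion-exclusion: 15! - 2×(15-1)! + (15-2)! = 1307674368000 - 174356582400 + 6227020800 = 1139544806400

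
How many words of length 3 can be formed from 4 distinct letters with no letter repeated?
P(4,3) = 4!/(4-3)! = 24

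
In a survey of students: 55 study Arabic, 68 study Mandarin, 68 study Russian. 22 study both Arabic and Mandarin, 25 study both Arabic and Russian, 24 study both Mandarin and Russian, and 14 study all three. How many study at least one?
|A∪B∪C| = 55+68+68-22-25-24+14 = 134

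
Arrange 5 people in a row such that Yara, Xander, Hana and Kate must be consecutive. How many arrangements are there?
Treat the 4 as one block: (5-4+1)! × 4! = 2 × 24 = 48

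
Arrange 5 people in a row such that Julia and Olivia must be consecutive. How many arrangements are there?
Treat the 2 as one block: (5-2+1)! × 2! = 24 × 2 = 48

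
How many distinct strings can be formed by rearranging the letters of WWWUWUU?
7! / (3! × 4!) = 35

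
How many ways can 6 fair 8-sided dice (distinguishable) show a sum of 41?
Coefficient of x^41 in (x + x² + ... + x^8)^6. By inclusion-exclusion on dice exceeding 8: Σ_j (-1)^j C(6,j)·C(41-1-8j, 5) = C(6,0)·C(40,5) - C(6,1)·C(32,5) + C(6,2)·C(24,5) - C(6,3)·C(16,5) + C(6,4)·C(8,5) = 1·658008 - 6·201376 + 15·42504 - 20·4368 + 15·56 = 792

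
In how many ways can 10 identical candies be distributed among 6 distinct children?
C(10+6-1, 6-1) = C(15, 5) = 3003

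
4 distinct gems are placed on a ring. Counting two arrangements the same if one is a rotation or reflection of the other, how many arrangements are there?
(4-1)!/2 = 6/2 = 3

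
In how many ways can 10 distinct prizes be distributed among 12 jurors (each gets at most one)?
P(12,10) = 12!/(12-10)! = 239500800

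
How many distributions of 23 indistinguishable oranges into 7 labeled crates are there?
C(23+7-1, 7-1) = C(29, 6) = 475020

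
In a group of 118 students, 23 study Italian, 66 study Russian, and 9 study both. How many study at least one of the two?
|A∪B| = |A| + |B| - |A∩B| = 23 + 66 - 9 = 80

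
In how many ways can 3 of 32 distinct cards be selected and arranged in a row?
P(32,3) = 32!/(32-3)! = 29760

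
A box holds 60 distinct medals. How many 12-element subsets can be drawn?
C(60,12) = 60!/(12!×48!) = 1399358844975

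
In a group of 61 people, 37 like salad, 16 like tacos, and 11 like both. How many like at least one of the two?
|A∪B| = |A| + |B| - |A∩B| = 37 + 16 - 11 = 42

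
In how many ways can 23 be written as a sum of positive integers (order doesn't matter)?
Pentagonal recurrence p(n) = p(n-1) + p(n-2) - p(n-5) - p(n-7) + p(n-12) + p(n-15) - ... gives p(0..22) = 1, 1, 2, 3, 5, 7, 11, 15, 22, 30, 42, 56, 77, 101, 135, 176, 231, 297, 385, 490, 627, 792, 1002. p(23) = p(22) + p(21) - p(18) - p(16) + p(11) + p(8) - p(1) = 1002 + 792 - 385 - 231 + 56 + 22 - 1 = 1255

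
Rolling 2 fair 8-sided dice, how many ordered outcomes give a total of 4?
Coefficient of x^4 in (x + x² + ... + x^8)^2. By inclusion-exclusion on dice exceeding 8: Σ_j (-1)^j C(2,j)·C(4-1-8j, 1) = C(2,0)·C(3,1) = 1·3 = 3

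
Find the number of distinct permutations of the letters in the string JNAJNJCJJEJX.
12! / (1! × 6! × 1! × 2! × 1! × 1!) = 332640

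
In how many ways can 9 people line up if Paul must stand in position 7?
Fix one position: (9-1)! = 40320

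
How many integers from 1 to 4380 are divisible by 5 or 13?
⌊4380/5⌋ + ⌊4380/13⌋ - ⌊4380/65⌋ = 876 + 336 - 67 = 1145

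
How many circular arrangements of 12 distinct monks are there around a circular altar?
Circular: fix one position, arrange the rest. (12-1)! = 39916800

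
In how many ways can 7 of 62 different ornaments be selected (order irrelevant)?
C(62,7) = 62!/(7!×55!) = 491796152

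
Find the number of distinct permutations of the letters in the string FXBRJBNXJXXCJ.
13! / (4! × 1! × 1! × 3! × 2! × 1! × 1!) = 21621600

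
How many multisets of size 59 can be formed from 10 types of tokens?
C(59+10-1, 10-1) = C(68, 9) = 49280065120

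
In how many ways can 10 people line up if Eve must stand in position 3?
Fix one position: (10-1)! = 362880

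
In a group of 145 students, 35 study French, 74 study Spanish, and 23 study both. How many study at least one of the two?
|A∪B| = |A| + |B| - |A∩B| = 35 + 74 - 23 = 86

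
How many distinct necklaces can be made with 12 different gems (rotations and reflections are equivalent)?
(12-1)!/2 = 39916800/2 = 19958400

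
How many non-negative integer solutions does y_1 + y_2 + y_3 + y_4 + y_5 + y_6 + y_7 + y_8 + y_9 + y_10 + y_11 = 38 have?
C(38+11-1, 11-1) = C(48, 10) = 6540715896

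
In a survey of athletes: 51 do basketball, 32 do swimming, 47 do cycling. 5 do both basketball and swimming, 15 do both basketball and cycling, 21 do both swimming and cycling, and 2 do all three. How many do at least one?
|A∪B∪C| = 51+32+47-5-15-21+2 = 91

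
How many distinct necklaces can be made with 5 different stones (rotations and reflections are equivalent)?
(5-1)!/2 = 24/2 = 12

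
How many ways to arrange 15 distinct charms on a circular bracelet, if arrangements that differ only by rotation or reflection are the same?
(15-1)!/2 = 87178291200/2 = 43589145600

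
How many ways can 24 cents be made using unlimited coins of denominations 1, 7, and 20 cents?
Coefficient of x^24 in 1/(1-x^1) · 1/(1-x^7) · 1/(1-x^20). Case on j = number of 20-cent coins (j = 0..1); remainder r = 24 - 20j is made from {1,7} in ⌊r/7⌋+1 ways. r = 24, 4 → 4 + 1 = 5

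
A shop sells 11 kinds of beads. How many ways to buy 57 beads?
C(57+11-1, 11-1) = C(67, 10) = 247994680648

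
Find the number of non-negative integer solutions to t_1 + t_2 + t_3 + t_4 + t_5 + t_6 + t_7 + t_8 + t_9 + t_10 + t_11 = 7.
C(7+11-1, 11-1) = C(17, 10) = 19448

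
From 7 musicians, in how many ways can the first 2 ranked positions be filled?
P(7,2) = 7!/(7-2)! = 42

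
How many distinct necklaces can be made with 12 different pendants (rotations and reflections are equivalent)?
(12-1)!/2 = 39916800/2 = 19958400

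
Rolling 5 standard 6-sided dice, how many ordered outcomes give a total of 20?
Coefficient of x^20 in (x + x² + ... + x^6)^5. By inclusion-exclusion on dice exceeding 6: Σ_j (-1)^j C(5,j)·C(20-1-6j, 4) = C(5,0)·C(19,4) - C(5,1)·C(13,4) + C(5,2)·C(7,4) = 1·3876 - 5·715 + 10·35 = 651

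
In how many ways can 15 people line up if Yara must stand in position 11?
Fix one position: (15-1)! = 87178291200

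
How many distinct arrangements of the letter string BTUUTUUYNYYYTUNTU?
17! / (2! × 4! × 6! × 4! × 1!) = 428828400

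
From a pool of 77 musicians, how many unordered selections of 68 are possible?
C(77,68) = 77!/(68!×9!) = 161322559475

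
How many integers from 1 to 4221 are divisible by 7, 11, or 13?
⌊4221/7⌋+⌊4221/11⌋+⌊4221/13⌋ - ⌊4221/77⌋-⌊4221/91⌋-⌊4221/143⌋ + ⌊4221/1001⌋ = 603+383+324 - 54-46-29 + 4 = 1185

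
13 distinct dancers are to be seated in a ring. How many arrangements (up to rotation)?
Circular: fix one position, arrange the rest. (13-1)! = 479001600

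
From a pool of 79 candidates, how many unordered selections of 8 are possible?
C(79,8) = 79!/(8!×71!) = 26088783435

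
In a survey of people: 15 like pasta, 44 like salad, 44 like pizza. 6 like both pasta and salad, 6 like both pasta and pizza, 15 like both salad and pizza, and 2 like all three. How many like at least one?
|A∪B∪C| = 15+44+44-6-6-15+2 = 78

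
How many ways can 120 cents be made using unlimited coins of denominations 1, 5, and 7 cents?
Coefficient of x^120 in 1/(1-x^1) · 1/(1-x^5) · 1/(1-x^7). Case on j = number of 7-cent coins (j = 0..17); remainder r = 120 - 7j is made from {1,5} in ⌊r/5⌋+1 ways. r = 120, 113, 106, 99, 92, 85, 78, 71, 64, 57, 50, 43, 36, 29, 22, 15, 8, 1 → 25 + 23 + 22 + 20 + 19 + 18 + 16 + 15 + 13 + 12 + 11 + 9 + 8 + 6 + 5 + 4 + 2 + 1 = 229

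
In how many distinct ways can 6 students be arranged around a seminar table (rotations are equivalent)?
Circular: fix one position, arrange the rest. (6-1)! = 120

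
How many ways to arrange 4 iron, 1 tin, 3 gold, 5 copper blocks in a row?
13! / (4! × 1! × 3! × 5!) = 360360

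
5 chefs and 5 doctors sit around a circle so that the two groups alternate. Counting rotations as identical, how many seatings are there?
Fix one of the chefs: (5-1)! ways for the remaining chefs, × 5! ways for the doctors = 24 × 120 = 2880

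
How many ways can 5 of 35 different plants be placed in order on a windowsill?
P(35,5) = 35!/(35-5)! = 38955840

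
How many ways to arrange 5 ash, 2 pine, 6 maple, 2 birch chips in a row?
15! / (5! × 2! × 6! × 2!) = 3783780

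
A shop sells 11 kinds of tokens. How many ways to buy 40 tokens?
C(40+11-1, 11-1) = C(50, 10) = 10272278170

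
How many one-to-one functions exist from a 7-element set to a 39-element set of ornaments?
P(39,7) = 39!/(39-7)! = 77519922480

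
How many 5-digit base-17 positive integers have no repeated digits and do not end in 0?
Last digit: 16 nonzero choices. First digit: 15 (nonzero, ≠last). Middle 3: P(15,3) = 2730. Total = 655200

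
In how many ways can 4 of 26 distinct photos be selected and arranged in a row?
P(26,4) = 26!/(26-4)! = 358800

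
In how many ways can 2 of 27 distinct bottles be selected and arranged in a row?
P(27,2) = 27!/(27-2)! = 702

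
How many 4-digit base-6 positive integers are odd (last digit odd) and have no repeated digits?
Last∈{1,3,5}. Last=0: 0. Last nonzero: 3×4×P(4,2) = 144. Total = 144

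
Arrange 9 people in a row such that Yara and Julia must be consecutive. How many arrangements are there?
Treat the 2 as one block: (9-2+1)! × 2! = 40320 × 2 = 80640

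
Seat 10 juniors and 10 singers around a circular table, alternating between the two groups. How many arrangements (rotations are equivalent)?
Fix one of the juniors: (10-1)! ways for the remaining juniors, × 10! ways for the singers = 362880 × 3628800 = 1316818944000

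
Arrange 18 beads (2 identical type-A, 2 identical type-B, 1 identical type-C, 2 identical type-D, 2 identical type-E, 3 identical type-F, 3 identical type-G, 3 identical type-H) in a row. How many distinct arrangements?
18! / (2! × 2! × 1! × 2! × 2! × 3! × 3! × 3!) = 1852538688000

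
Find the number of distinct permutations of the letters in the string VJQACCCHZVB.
11! / (3! × 2! × 1! × 1! × 1! × 1! × 1! × 1!) = 3326400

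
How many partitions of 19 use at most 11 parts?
By conjugation, equals partitions of 19 into parts ≤ 11. Let r_j(i) = number of partitions of i into parts ≤ j, for i = 0..19. r_1(i) = 1 for all i; r_j(i) = r_{j-1}(i) + r_j(i-j). Rows j = 2..11: ≤2: 1 1 2 2 3 3 4 4 5 5 6 6 7 7 8 8 9 9 10 10; ≤3: 1 1 2 3 4 5 7 8 10 12 14 16 19 21 24 27 30 33 37 40; ≤4: 1 1 2 3 5 6 9 11 15 18 23 27 34 39 47 54 64 72 84 94; ≤5: 1 1 2 3 5 7 10 13 18 23 30 37 47 57 70 84 101 119 141 164; ≤6: 1 1 2 3 5 7 11 14 20 26 35 44 58 71 90 110 136 163 199 235; ≤7: 1 1 2 3 5 7 11 15 21 28 38 49 65 82 105 131 164 201 248 300; ≤8: 1 1 2 3 5 7 11 15 22 29 40 52 70 89 116 146 186 230 288 352; ≤9: 1 1 2 3 5 7 11 15 22 30 41 54 73 94 123 157 201 252 318 393; ≤10: 1 1 2 3 5 7 11 15 22 30 42 55 75 97 128 164 212 267 340 423; ≤11: 1 1 2 3 5 7 11 15 22 30 42 56 76 99 131 169 219 278 355 445. r_11(19) = 445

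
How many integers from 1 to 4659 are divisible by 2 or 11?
⌊4659/2⌋ + ⌊4659/11⌋ - ⌊4659/22⌋ = 2329 + 423 - 211 = 2541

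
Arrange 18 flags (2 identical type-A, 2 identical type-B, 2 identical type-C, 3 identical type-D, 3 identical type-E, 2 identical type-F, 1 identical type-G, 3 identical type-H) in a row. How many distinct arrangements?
18! / (2! × 2! × 2! × 3! × 3! × 2! × 1! × 3!) = 1852538688000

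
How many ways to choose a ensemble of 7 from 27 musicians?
C(27,7) = 27!/(7!×20!) = 888030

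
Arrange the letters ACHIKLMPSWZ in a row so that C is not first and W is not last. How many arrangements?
By inclusion-exclusion: 11! - 2×(11-1)! + (11-2)! = 39916800 - 7257600 + 362880 = 33022080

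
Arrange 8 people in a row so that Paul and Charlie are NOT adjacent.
Total - adjacent = 8! - (8-1)!×2 = 40320 - 10080 = 30240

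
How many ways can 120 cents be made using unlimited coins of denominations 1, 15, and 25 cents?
Coefficient of x^120 in 1/(1-x^1) · 1/(1-x^15) · 1/(1-x^25). Case on j = number of 25-cent coins (j = 0..4); remainder r = 120 - 25j is made from {1,15} in ⌊r/15⌋+1 ways. r = 120, 95, 70, 45, 20 → 9 + 7 + 5 + 4 + 2 = 27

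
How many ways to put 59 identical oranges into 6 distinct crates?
C(59+6-1, 6-1) = C(64, 5) = 7624512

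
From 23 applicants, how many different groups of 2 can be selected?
C(23,2) = 23!/(2!×21!) = 253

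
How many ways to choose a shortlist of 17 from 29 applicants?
C(29,17) = 29!/(17!×12!) = 51895935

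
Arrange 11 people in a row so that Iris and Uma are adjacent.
Treat as block: (11-1)! × 2! = 3628800 × 2 = 7257600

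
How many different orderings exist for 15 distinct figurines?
15! = 1307674368000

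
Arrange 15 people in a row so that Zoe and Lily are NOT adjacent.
Total - adjacent = 15! - (15-1)!×2 = 1307674368000 - 174356582400 = 1133317785600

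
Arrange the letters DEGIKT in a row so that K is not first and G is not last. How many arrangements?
By inclusion-exclusion: 6! - 2×(6-1)! + (6-2)! = 720 - 240 + 24 = 504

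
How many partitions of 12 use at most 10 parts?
By conjugation, equals partitions of 12 into parts ≤ 10. Let r_j(i) = number of partitions of i into parts ≤ j, for i = 0..12. r_1(i) = 1 for all i; r_j(i) = r_{j-1}(i) + r_j(i-j). Rows j = 2..10: ≤2: 1 1 2 2 3 3 4 4 5 5 6 6 7; ≤3: 1 1 2 3 4 5 7 8 10 12 14 16 19; ≤4: 1 1 2 3 5 6 9 11 15 18 23 27 34; ≤5: 1 1 2 3 5 7 10 13 18 23 30 37 47; ≤6: 1 1 2 3 5 7 11 14 20 26 35 44 58; ≤7: 1 1 2 3 5 7 11 15 21 28 38 49 65; ≤8: 1 1 2 3 5 7 11 15 22 29 40 52 70; ≤9: 1 1 2 3 5 7 11 15 22 30 41 54 73; ≤10: 1 1 2 3 5 7 11 15 22 30 42 55 75. r_10(12) = 75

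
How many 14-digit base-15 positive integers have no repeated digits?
First digit: 14 choices (nonzero). Then descending: 14 × 14 × 13 × 12 × 11 × 10 × 9 × 8 × 7 × 6 × 5 × 4 × 3 × 2 = 1220496076800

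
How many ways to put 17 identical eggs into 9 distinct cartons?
C(17+9-1, 9-1) = C(25, 8) = 1081575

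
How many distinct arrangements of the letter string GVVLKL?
6! / (2! × 1! × 2! × 1!) = 180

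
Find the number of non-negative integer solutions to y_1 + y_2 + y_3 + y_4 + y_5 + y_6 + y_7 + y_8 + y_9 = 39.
C(39+9-1, 9-1) = C(47, 8) = 314457495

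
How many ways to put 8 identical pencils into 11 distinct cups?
C(8+11-1, 11-1) = C(18, 10) = 43758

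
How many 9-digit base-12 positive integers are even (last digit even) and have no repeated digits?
Last∈{0,2,4,6,8,10}. Last=0: 6652800. Last nonzero: 5×10×P(10,7) = 30240000. Total = 36892800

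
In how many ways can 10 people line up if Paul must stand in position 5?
Fix one position: (10-1)! = 362880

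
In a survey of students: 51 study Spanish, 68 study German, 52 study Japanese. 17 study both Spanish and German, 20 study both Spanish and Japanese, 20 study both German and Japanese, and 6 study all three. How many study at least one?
|A∪B∪C| = 51+68+52-17-20-20+6 = 120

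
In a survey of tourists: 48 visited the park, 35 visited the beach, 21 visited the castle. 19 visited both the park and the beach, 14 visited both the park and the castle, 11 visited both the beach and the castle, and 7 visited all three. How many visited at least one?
|A∪B∪C| = 48+35+21-19-14-11+7 = 67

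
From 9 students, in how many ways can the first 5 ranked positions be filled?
P(9,5) = 9!/(9-5)! = 15120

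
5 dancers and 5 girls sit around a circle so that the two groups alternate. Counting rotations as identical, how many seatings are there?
Fix one of the dancers: (5-1)! ways for the remaining dancers, × 5! ways for the girls = 24 × 120 = 2880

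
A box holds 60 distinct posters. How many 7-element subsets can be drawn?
C(60,7) = 60!/(7!×53!) = 386206920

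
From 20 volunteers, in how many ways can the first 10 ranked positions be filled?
P(20,10) = 20!/(20-10)! = 670442572800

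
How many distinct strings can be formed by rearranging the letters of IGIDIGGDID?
10! / (4! × 3! × 3!) = 4200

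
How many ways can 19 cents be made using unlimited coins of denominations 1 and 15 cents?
Coefficient of x^19 in 1/(1-x^1) · 1/(1-x^15). Use j coins of 15 for j = 0..⌊19/15⌋ = 1, the rest in 1s: 1 + 1 = 2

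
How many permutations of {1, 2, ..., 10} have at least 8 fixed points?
Exactly j fixed points: C(10,j)·!(10-j); sum over j ≥ 8 (derangement numbers via !m = (m-1)·(!(m-1) + !(m-2)): !0..!2 = 1, 0, 1). Σ_{j=8}^{10} C(10,j)·!(10-j) = C(10,8)·!2 + C(10,9)·!1 + C(10,10)·!0 = 45·1 + 10·0 + 1·1 = 46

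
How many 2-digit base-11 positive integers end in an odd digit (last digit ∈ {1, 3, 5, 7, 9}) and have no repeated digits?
Last∈{1,3,5,7,9}. Last=0: 0. Last nonzero: 5×9×P(9,0) = 45. Total = 45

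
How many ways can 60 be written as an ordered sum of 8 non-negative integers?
C(60+8-1, 8-1) = C(67, 7) = 869648208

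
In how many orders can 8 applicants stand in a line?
8! = 40320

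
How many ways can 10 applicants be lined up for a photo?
10! = 3628800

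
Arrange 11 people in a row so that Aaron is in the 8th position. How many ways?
Fix one position: (11-1)! = 3628800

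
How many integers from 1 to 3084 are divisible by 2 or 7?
⌊3084/2⌋ + ⌊3084/7⌋ - ⌊3084/14⌋ = 1542 + 440 - 220 = 1762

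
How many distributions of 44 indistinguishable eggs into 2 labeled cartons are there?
C(44+2-1, 2-1) = C(45, 1) = 45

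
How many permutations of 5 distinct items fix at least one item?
Complement of the derangements. !5 = Σ_{j=0}^{5} (-1)^j·5!/j! = 120 - 120 + 60 - 20 + 5 - 1 = 44. 5! - !5 = 120 - 44 = 76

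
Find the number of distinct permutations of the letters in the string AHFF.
4! / (1! × 1! × 2!) = 12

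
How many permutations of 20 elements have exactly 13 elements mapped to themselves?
Choose the 13 fixed points C(20,13) = 77520, derange the rest: !7 = Σ_{j=0}^{7} (-1)^j·7!/j! = 5040 - 5040 + 2520 - 840 + 210 - 42 + 7 - 1 = 1854. Product = 77520 × 1854 = 143722080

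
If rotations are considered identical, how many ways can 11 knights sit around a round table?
Circular: fix one position, arrange the rest. (11-1)! = 3628800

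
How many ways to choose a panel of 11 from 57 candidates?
C(57,11) = 57!/(11!×46!) = 184509266760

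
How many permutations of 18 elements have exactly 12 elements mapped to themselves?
Choose the 12 fixed points C(18,12) = 18564, derange the rest: !6 = Σ_{j=0}^{6} (-1)^j·6!/j! = 720 - 720 + 360 - 120 + 30 - 6 + 1 = 265. Product = 18564 × 265 = 4919460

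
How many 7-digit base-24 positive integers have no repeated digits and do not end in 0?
Last digit: 23 nonzero choices. First digit: 22 (nonzero, ≠last). Middle 5: P(22,5) = 3160080. Total = 1599000480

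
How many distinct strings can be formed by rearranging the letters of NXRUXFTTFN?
10! / (1! × 2! × 2! × 2! × 2! × 1!) = 226800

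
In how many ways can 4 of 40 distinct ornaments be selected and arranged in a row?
P(40,4) = 40!/(40-4)! = 2193360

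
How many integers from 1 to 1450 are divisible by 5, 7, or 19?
⌊1450/5⌋+⌊1450/7⌋+⌊1450/19⌋ - ⌊1450/35⌋-⌊1450/95⌋-⌊1450/133⌋ + ⌊1450/665⌋ = 290+207+76 - 41-15-10 + 2 = 509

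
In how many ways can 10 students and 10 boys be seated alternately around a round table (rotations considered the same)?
Fix one of the students: (10-1)! ways for the remaining students, × 10! ways for the boys = 362880 × 3628800 = 1316818944000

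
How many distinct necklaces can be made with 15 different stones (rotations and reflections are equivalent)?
(15-1)!/2 = 87178291200/2 = 43589145600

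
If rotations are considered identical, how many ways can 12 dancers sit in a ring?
Circular: fix one position, arrange the rest. (12-1)! = 39916800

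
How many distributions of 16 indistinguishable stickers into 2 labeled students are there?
C(16+2-1, 2-1) = C(17, 1) = 17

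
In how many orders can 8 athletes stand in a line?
8! = 40320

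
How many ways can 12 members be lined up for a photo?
12! = 479001600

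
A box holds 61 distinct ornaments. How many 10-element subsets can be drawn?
C(61,10) = 61!/(10!×51!) = 90177170226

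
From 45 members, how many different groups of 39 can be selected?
C(45,39) = 45!/(39!×6!) = 8145060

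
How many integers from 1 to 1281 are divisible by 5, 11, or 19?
⌊1281/5⌋+⌊1281/11⌋+⌊1281/19⌋ - ⌊1281/55⌋-⌊1281/95⌋-⌊1281/209⌋ + ⌊1281/1045⌋ = 256+116+67 - 23-13-6 + 1 = 398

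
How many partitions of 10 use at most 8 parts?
By conjugation, equals partitions of 10 into parts ≤ 8. Let r_j(i) = number of partitions of i into parts ≤ j, for i = 0..10. r_1(i) = 1 for all i; r_j(i) = r_{j-1}(i) + r_j(i-j). Rows j = 2..8: ≤2: 1 1 2 2 3 3 4 4 5 5 6; ≤3: 1 1 2 3 4 5 7 8 10 12 14; ≤4: 1 1 2 3 5 6 9 11 15 18 23; ≤5: 1 1 2 3 5 7 10 13 18 23 30; ≤6: 1 1 2 3 5 7 11 14 20 26 35; ≤7: 1 1 2 3 5 7 11 15 21 28 38; ≤8: 1 1 2 3 5 7 11 15 22 29 40. r_8(10) = 40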